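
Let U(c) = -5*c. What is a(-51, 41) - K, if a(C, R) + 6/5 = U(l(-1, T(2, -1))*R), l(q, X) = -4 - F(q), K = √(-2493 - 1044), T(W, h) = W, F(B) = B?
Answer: 3069/5 - 3*I*√393 ≈ 613.8 - 59.473*I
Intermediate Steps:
K = 3*I*√393 (K = √(-3537) = 3*I*√393 ≈ 59.473*I)
l(q, X) = -4 - q
a(C, R) = -6/5 + 15*R (a(C, R) = -6/5 - 5*(-4 - 1*(-1))*R = -6/5 - 5*(-4 + 1)*R = -6/5 - (-15)*R = -6/5 + 15*R)
a(-51, 41) - K = (-6/5 + 15*41) - 3*I*√393 = (-6/5 + 615) - 3*I*√393 = 3069/5 - 3*I*√393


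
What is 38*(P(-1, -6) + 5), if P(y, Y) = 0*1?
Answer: 190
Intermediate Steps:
P(y, Y) = 0
38*(P(-1, -6) + 5) = 38*(0 + 5) = 38*5 = 190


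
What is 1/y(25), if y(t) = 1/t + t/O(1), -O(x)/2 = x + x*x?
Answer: -100/621 ≈ -0.16103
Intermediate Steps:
O(x) = -2*x - 2*x**2 (O(x) = -2*(x + x*x) = -2*(x + x**2) = -2*x - 2*x**2)
y(t) = 1/t - t/4 (y(t) = 1/t + t/((-2*1*(1 + 1))) = 1/t + t/((-2*1*2)) = 1/t + t/(-4) = 1/t + t*(-1/4) = 1/t - t/4)
1/y(25) = 1/(1/25 - 1/4*25) = 1/(1/25 - 25/4) = 1/(-621/100) = -100/621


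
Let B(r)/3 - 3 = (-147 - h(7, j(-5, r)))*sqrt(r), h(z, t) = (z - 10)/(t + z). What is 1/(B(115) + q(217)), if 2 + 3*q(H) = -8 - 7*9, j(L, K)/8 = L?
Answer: 363/530124044 - 240273*sqrt(115)/12192853012 ≈ -0.00021064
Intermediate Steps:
j(L, K) = 8*L
q(H) = -73/3 (q(H) = -2/3 + (-8 - 7*9)/3 = -2/3 + (-8 - 63)/3 = -2/3 + (1/3)*(-71) = -2/3 - 71/3 = -73/3)
h(z, t) = (-10 + z)/(t + z)
B(r) = 9 - 4854*sqrt(r)/11 (B(r) = 9 + 3*((-147 - (-10 + 7)/(8*(-5) + 7))*sqrt(r)) = 9 + 3*((-147 - (-3)/(-40 + 7))*sqrt(r)) = 9 + 3*((-147 - (-3)/(-33))*sqrt(r)) = 9 + 3*((-147 - (-1)*(-3)/33)*sqrt(r)) = 9 + 3*((-147 - 1*1/11)*sqrt(r)) = 9 + 3*((-147 - 1/11)*sqrt(r)) = 9 + 3*(-1618*sqrt(r)/11) = 9 - 4854*sqrt(r)/11)
1/(B(115) + q(217)) = 1/((9 - 4854*sqrt(115)/11) - 73/3) = 1/(-46/3 - 4854*sqrt(115)/11)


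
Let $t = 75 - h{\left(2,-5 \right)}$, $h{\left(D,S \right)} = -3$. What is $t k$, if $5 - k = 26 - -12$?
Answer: $-2574$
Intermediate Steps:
$t = 78$ ($t = 75 - -3 = 75 + 3 = 78$)
$k = -33$ ($k = 5 - \left(26 - -12\right) = 5 - \left(26 + 12\right) = 5 - 38 = -33$)
$t k = 78 \left(-33\right) = -2574$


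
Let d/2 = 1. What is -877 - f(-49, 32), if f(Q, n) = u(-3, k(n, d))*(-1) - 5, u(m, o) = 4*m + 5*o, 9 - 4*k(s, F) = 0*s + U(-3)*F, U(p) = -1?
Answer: -3481/4 ≈ -870.25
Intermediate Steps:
d = 2 (d = 2*1 = 2)
k(s, F) = 9/4 + F/4 (k(s, F) = 9/4 - (0*s - F)/4 = 9/4 - (0 - F)/4 = 9/4 - (-1)*F/4 = 9/4 + F/4)
f(Q, n) = -27/4 (f(Q, n) = (4*(-3) + 5*(9/4 + (¼)*2))*(-1) - 5 = (-12 + 5*(9/4 + ½))*(-1) - 5 = (-12 + 5*(11/4))*(-1) - 5 = (-12 + 55/4)*(-1) - 5 = (7/4)*(-1) - 5 = -7/4 - 5 = -27/4)
-877 - f(-49, 32) = -877 - 1*(-27/4) = -877 + 27/4 = -3481/4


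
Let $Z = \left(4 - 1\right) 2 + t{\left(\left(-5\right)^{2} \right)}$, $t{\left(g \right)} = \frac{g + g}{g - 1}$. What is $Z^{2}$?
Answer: $\frac{9409}{144} \approx 65.34$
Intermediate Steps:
$t{\left(g \right)} = \frac{2 g}{-1 + g}$
$Z = \frac{97}{12}$ ($Z = \left(4 - 1\right) 2 + \frac{2 \left(-5\right)^{2}}{-1 + \left(-5\right)^{2}} = 3 \cdot 2 + 2 \cdot 25 \frac{1}{-1 + 25} = 6 + 2 \cdot 25 \cdot \frac{1}{24} = 6 + \frac{25}{12} = \frac{97}{12} \approx 8.0833$)
$Z^{2} = \left(\frac{97}{12}\right)^{2} = \frac{9409}{144}$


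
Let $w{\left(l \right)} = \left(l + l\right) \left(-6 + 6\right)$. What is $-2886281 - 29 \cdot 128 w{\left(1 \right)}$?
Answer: $-2886281$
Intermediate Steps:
$w{\left(l \right)} = 0$ ($w{\left(l \right)} = 2 l 0 = 0$)
$-2886281 - 29 \cdot 128 w{\left(1 \right)} = -2886281 - 29 \cdot 128 \cdot 0 = -2886281 - 3712 \cdot 0 = -2886281 - 0 = -2886281 + 0 = -2886281$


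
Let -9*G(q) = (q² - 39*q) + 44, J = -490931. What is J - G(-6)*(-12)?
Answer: -1474049/3 ≈ -4.9135e+5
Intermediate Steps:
G(q) = -44/9 - q²/9 + 13*q/3 (G(q) = -((q² - 39*q) + 44)/9 = -(44 + q² - 39*q)/9 = -44/9 - q²/9 + 13*q/3)
J - G(-6)*(-12) = -490931 - (-44/9 - ⅑*(-6)² + (13/3)*(-6))*(-12) = -490931 - (-44/9 - ⅑*36 - 26)*(-12) = -490931 - (-44/9 - 4 - 26)*(-12) = -490931 - (-314)*(-12)/9 = -490931 - 1*1256/3 = -490931 - 1256/3 = -1474049/3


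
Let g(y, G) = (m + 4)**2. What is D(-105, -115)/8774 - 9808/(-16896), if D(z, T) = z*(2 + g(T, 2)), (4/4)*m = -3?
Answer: 2522911/4632672 ≈ 0.54459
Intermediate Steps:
m = -3
g(y, G) = 1 (g(y, G) = (-3 + 4)**2 = 1**2 = 1)
D(z, T) = 3*z (D(z, T) = z*(2 + 1) = z*3 = 3*z)
D(-105, -115)/8774 - 9808/(-16896) = (3*(-105))/8774 - 9808/(-16896) = -315*1/8774 - 9808*(-1/16896) = -315/8774 + 613/1056 = 2522911/4632672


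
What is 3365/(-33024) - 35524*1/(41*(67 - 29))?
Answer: -589193623/25725696 ≈ -22.903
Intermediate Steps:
3365/(-33024) - 35524*1/(41*(67 - 29)) = 3365*(-1/33024) - 35524/(41*38) = -3365/33024 - 35524/1558 = -3365/33024 - 35524*1/1558 = -3365/33024 - 17762/779 = -589193623/25725696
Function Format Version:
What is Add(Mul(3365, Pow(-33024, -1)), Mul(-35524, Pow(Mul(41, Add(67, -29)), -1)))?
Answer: Rational(-589193623, 25725696) ≈ -22.903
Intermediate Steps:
Add(Mul(3365, Pow(-33024, -1)), Mul(-35524, Pow(Mul(41, Add(67, -29)), -1))) = Add(Mul(3365, Rational(-1, 33024)), Mul(-35524, Pow(Mul(41, 38), -1))) = Add(Rational(-3365, 33024), Mul(-35524, Pow(1558, -1))) = Add(Rational(-3365, 33024), Mul(-35524, Rational(1, 1558))) = Add(Rational(-3365, 33024), Rational(-17762, 779)) = Rational(-589193623, 25725696)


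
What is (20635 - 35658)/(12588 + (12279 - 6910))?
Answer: -15023/17957 ≈ -0.83661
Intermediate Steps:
(20635 - 35658)/(12588 + (12279 - 6910)) = -15023/(12588 + 5369) = -15023/17957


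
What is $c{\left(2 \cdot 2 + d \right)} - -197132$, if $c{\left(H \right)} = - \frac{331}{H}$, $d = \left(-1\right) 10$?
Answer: $\frac{1183123}{6} \approx 1.9719 \cdot 10^{5}$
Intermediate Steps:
$d = -10$
$c{\left(2 \cdot 2 + d \right)} - -197132 = - \frac{331}{2 \cdot 2 - 10} - -197132 = - \frac{331}{4 - 10} + 197132 = - \frac{331}{-6} + 197132 = \left(-331\right) \left(- \frac{1}{6}\right) + 197132 = \frac{331}{6} + 197132 = \frac{1183123}{6}$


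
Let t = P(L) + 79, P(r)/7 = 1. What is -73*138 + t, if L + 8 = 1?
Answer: -9988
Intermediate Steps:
L = -7 (L = -8 + 1 = -7)
P(r) = 7 (P(r) = 7*1 = 7)
t = 86 (t = 7 + 79 = 86)
-73*138 + t = -73*138 + 86 = -10074 + 86 = -9988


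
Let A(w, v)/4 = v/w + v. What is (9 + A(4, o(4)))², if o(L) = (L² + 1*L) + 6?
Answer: 19321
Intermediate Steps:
o(L) = 6 + L + L² (o(L) = (L² + L) + 6 = (L + L²) + 6 = 6 + L + L²)
A(w, v) = 4*v + 4*v/w (A(w, v) = 4*(v/w + v) = 4*(v + v/w) = 4*v + 4*v/w)
(9 + A(4, o(4)))² = (9 + 4*(6 + 4 + 4²)*(1 + 4)/4)² = (9 + 4*(6 + 4 + 16)*(¼)*5)² = (9 + 4*26*(¼)*5)² = (9 + 130)² = 139² = 19321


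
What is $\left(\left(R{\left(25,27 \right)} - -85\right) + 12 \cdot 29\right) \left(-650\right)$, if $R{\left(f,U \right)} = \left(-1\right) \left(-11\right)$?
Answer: $-288600$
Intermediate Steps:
$R{\left(f,U \right)} = 11$
$\left(\left(R{\left(25,27 \right)} - -85\right) + 12 \cdot 29\right) \left(-650\right) = \left(\left(11 - -85\right) + 12 \cdot 29\right) \left(-650\right) = \left(\left(11 + 85\right) + 348\right) \left(-650\right) = \left(96 + 348\right) \left(-650\right) = 444 \left(-650\right) = -288600$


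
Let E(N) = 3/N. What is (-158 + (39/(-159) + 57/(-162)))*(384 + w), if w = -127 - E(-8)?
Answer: -934590395/22896 ≈ -40819.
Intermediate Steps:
w = -1013/8 (w = -127 - 3/(-8) = -127 - 3*(-1)/8 = -127 - 1*(-3/8) = -127 + 3/8 = -1013/8 ≈ -126.63)
(-158 + (39/(-159) + 57/(-162)))*(384 + w) = (-158 + (39/(-159) + 57/(-162)))*(384 - 1013/8) = (-158 + (39*(-1/159) + 57*(-1/162)))*(2059/8) = (-158 + (-13/53 - 19/54))*(2059/8) = (-158 - 1709/2862)*(2059/8) = -453905/2862*2059/8 = -934590395/22896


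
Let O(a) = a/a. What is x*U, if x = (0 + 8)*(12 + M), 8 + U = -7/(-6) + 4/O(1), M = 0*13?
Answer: -272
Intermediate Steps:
O(a) = 1
M = 0
U = -17/6 (U = -8 + (-7/(-6) + 4/1) = -8 + (-7*(-1/6) + 4*1) = -8 + (7/6 + 4) = -8 + 31/6 = -17/6 ≈ -2.8333)
x = 96 (x = (0 + 8)*(12 + 0) = 8*12 = 96)
x*U = 96*(-17/6) = -272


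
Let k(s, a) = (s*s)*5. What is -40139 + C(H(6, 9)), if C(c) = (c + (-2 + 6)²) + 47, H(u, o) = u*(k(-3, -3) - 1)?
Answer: -39812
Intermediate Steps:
k(s, a) = 5*s² (k(s, a) = s²*5 = 5*s²)
H(u, o) = 44*u (H(u, o) = u*(5*(-3)² - 1) = u*(5*9 - 1) = u*(45 - 1) = u*44 = 44*u)
C(c) = 63 + c (C(c) = (c + 4²) + 47 = (c + 16) + 47 = (16 + c) + 47 = 63 + c)
-40139 + C(H(6, 9)) = -40139 + (63 + 44*6) = -40139 + (63 + 264) = -40139 + 327 = -39812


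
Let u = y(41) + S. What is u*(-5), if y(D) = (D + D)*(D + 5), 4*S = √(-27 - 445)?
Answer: -18860 - 5*I*√118/2 ≈ -18860.0 - 27.157*I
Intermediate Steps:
S = I*√118/2 (S = √(-27 - 445)/4 = √(-472)/4 = (2*I*√118)/4 = I*√118/2 ≈ 5.4314*I)
y(D) = 2*D*(5 + D) (y(D) = (2*D)*(5 + D) = 2*D*(5 + D))
u = 3772 + I*√118/2 (u = 2*41*(5 + 41) + I*√118/2 = 2*41*46 + I*√118/2 = 3772 + I*√118/2 ≈ 3772.0 + 5.4314*I)
u*(-5) = (3772 + I*√118/2)*(-5) = -18860 - 5*I*√118/2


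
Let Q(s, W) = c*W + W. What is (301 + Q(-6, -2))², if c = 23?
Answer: 64009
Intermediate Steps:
Q(s, W) = 24*W (Q(s, W) = 23*W + W = 24*W)
(301 + Q(-6, -2))² = (301 + 24*(-2))² = (301 - 48)² = 253² = 64009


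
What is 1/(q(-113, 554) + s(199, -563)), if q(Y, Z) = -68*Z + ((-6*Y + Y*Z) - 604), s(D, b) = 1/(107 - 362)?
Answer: -255/25551001 ≈ -9.9800e-6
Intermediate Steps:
s(D, b) = -1/255 (s(D, b) = 1/(-255) = -1/255)
q(Y, Z) = -604 - 68*Z - 6*Y + Y*Z (q(Y, Z) = -68*Z + (-604 - 6*Y + Y*Z) = -604 - 68*Z - 6*Y + Y*Z)
1/(q(-113, 554) + s(199, -563)) = 1/((-604 - 68*554 - 6*(-113) - 113*554) - 1/255) = 1/((-604 - 37672 + 678 - 62602) - 1/255) = 1/(-100200 - 1/255) = 1/(-25551001/255) = -255/25551001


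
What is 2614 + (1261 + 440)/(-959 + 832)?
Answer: 330277/127 ≈ 2600.6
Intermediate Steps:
2614 + (1261 + 440)/(-959 + 832) = 2614 + 1701/(-127) = 2614 + 1701*(-1/127) = 2614 - 1701/127 = 330277/127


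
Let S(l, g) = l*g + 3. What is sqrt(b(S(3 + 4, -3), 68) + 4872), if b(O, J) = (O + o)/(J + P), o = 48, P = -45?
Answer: 3*sqrt(286442)/23 ≈ 69.809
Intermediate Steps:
S(l, g) = 3 + g*l (S(l, g) = g*l + 3 = 3 + g*l)
b(O, J) = (48 + O)/(-45 + J) (b(O, J) = (O + 48)/(J - 45) = (48 + O)/(-45 + J))
sqrt(b(S(3 + 4, -3), 68) + 4872) = sqrt((48 + (3 - 3*(3 + 4)))/(-45 + 68) + 4872) = sqrt((48 + (3 - 3*7))/23 + 4872) = sqrt((48 + (3 - 21))/23 + 4872) = sqrt((48 - 18)/23 + 4872) = sqrt((1/23)*30 + 4872) = sqrt(30/23 + 4872) = sqrt(112086/23) = 3*sqrt(286442)/23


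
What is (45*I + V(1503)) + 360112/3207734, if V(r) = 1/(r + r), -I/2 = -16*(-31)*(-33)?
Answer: 7102242339302443/4821224202 ≈ 1.4731e+6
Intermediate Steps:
I = 32736 (I = -2*(-16*(-31))*(-33) = -992*(-33) = -2*(-16368) = 32736)
V(r) = 1/(2*r)
(45*I + V(1503)) + 360112/3207734 = (45*32736 + (½)/1503) + 360112/3207734 = (1473120 + (½)*(1/1503)) + 360112*(1/3207734) = (1473120 + 1/3006) + 180056/1603867 = 4428198721/3006 + 180056/1603867 = 7102242339302443/4821224202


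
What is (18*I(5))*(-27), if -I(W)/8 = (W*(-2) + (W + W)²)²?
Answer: 31492800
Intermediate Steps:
I(W) = -8*(-2*W + 4*W²)² (I(W) = -8*(W*(-2) + (W + W)²)² = -8*(-2*W + (2*W)²)² = -8*(-2*W + 4*W²)²)
(18*I(5))*(-27) = (18*(-32*5²*(-1 + 2*5)²))*(-27) = (18*(-32*25*(-1 + 10)²))*(-27) = (18*(-32*25*9²))*(-27) = (18*(-32*25*81))*(-27) = (18*(-64800))*(-27) = -1166400*(-27) = 31492800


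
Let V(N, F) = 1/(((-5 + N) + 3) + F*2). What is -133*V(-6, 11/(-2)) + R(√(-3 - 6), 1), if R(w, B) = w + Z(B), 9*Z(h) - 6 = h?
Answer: 70/9 + 3*I ≈ 7.7778 + 3.0*I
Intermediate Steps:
Z(h) = ⅔ + h/9
R(w, B) = ⅔ + w + B/9 (R(w, B) = w + (⅔ + B/9) = ⅔ + w + B/9)
V(N, F) = 1/(-2 + N + 2*F) (V(N, F) = 1/((-2 + N) + 2*F) = 1/(-2 + N + 2*F))
-133*V(-6, 11/(-2)) + R(√(-3 - 6), 1) = -133/(-2 - 6 + 2*(11/(-2))) + (⅔ + √(-3 - 6) + (⅑)*1) = -133/(-2 - 6 + 2*(11*(-½))) + (⅔ + √(-9) + ⅑) = -133/(-2 - 6 + 2*(-11/2)) + (⅔ + 3*I + ⅑) = -133/(-2 - 6 - 11) + (7/9 + 3*I) = -133/(-19) + (7/9 + 3*I) = -133*(-1/19) + (7/9 + 3*I) = 7 + (7/9 + 3*I) = 70/9 + 3*I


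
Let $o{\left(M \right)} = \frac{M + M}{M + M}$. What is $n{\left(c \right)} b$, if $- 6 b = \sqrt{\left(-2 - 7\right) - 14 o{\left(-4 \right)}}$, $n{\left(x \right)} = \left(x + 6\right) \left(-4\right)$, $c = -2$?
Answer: $\frac{8 i \sqrt{23}}{3} \approx 12.789 i$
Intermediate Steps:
$o{\left(M \right)} = 1$ ($o{\left(M \right)} = \frac{2 M}{2 M} = 2 M \frac{1}{2 M} = 1$)
$n{\left(x \right)} = -24 - 4 x$ ($n{\left(x \right)} = \left(6 + x\right) \left(-4\right) = -24 - 4 x$)
$b = - \frac{i \sqrt{23}}{6}$ ($b = - \frac{\sqrt{\left(-2 - 7\right) - 14}}{6} = - \frac{\sqrt{-9 - 14}}{6} = - \frac{\sqrt{-23}}{6} = - \frac{i \sqrt{23}}{6} \approx - 0.7993 i$)
$n{\left(c \right)} b = \left(-24 - -8\right) \left(- \frac{i \sqrt{23}}{6}\right) = \left(-24 + 8\right) \left(- \frac{i \sqrt{23}}{6}\right) = - 16 \left(- \frac{i \sqrt{23}}{6}\right) = \frac{8 i \sqrt{23}}{3}$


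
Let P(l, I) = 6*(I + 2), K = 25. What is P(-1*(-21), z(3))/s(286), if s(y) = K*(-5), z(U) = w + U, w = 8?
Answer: -78/125 ≈ -0.62400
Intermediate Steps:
z(U) = 8 + U
P(l, I) = 12 + 6*I (P(l, I) = 6*(2 + I) = 12 + 6*I)
s(y) = -125 (s(y) = 25*(-5) = -125)
P(-1*(-21), z(3))/s(286) = (12 + 6*(8 + 3))/(-125) = (12 + 6*11)*(-1/125) = (12 + 66)*(-1/125) = 78*(-1/125) = -78/125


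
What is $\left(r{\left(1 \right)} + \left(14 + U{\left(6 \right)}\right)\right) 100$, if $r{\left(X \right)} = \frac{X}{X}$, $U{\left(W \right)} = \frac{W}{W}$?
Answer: $1600$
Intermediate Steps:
$U{\left(W \right)} = 1$
$r{\left(X \right)} = 1$
$\left(r{\left(1 \right)} + \left(14 + U{\left(6 \right)}\right)\right) 100 = \left(1 + \left(14 + 1\right)\right) 100 = \left(1 + 15\right) 100 = 16 \cdot 100 = 1600$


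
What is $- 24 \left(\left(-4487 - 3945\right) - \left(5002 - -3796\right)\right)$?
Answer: $413520$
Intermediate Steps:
$- 24 \left(\left(-4487 - 3945\right) - \left(5002 - -3796\right)\right) = - 24 \left(\left(-4487 - 3945\right) - \left(5002 + 3796\right)\right) = - 24 \left(-8432 - 8798\right) = \left(-24\right) \left(-17230\right) = 413520$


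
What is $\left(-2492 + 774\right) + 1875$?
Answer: $157$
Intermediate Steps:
$\left(-2492 + 774\right) + 1875 = -1718 + 1875 = 157$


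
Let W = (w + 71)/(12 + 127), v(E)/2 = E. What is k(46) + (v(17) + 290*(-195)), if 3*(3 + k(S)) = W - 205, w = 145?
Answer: -23596702/417 ≈ -56587.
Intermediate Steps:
v(E) = 2*E
W = 216/139 (W = (145 + 71)/(12 + 127) = 216/139 ≈ 1.5540)
k(S) = -29530/417 (k(S) = -3 + (216/139 - 205)/3 = -3 + (⅓)*(-28279/139) = -3 - 28279/417 = -29530/417)
k(46) + (v(17) + 290*(-195)) = -29530/417 + (2*17 + 290*(-195)) = -29530/417 + (34 - 56550) = -29530/417 - 56516 = -23596702/417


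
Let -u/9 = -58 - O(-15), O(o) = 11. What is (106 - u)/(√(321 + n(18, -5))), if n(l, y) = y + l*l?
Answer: -103*√10/16 ≈ -20.357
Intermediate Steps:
n(l, y) = y + l²
u = 621 (u = -9*(-58 - 1*11) = -9*(-58 - 11) = -9*(-69) = 621)
(106 - u)/(√(321 + n(18, -5))) = (106 - 1*621)/(√(321 + (-5 + 18²))) = (106 - 621)/(√(321 + (-5 + 324))) = -515/√(321 + 319) = -515*√10/80 = -103*√10/16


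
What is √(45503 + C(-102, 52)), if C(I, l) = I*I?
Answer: √55907 ≈ 236.45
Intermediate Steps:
C(I, l) = I²
√(45503 + C(-102, 52)) = √(45503 + (-102)²) = √(45503 + 10404) = √55907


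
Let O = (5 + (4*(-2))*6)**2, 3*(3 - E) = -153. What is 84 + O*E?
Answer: 99930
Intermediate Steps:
E = 54 (E = 3 - 1/3*(-153) = 3 + 51 = 54)
O = 1849 (O = (5 - 8*6)**2 = (5 - 48)**2 = (-43)**2 = 1849)
84 + O*E = 84 + 1849*54 = 84 + 99846 = 99930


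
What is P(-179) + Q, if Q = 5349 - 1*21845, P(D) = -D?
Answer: -16317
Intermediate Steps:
Q = -16496 (Q = 5349 - 21845 = -16496)
P(-179) + Q = -1*(-179) - 16496 = 179 - 16496 = -16317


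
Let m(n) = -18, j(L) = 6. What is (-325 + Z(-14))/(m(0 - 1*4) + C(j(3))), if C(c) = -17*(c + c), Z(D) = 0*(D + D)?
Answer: 325/222 ≈ 1.4640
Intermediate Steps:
Z(D) = 0 (Z(D) = 0*(2*D) = 0)
C(c) = -34*c
(-325 + Z(-14))/(m(0 - 1*4) + C(j(3))) = (-325 + 0)/(-18 - 34*6) = -325/(-18 - 204) = -325/(-222) = -325*(-1/222) = 325/222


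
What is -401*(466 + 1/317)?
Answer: -59236923/317 ≈ -1.8687e+5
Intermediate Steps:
-401*(466 + 1/317) = -401*147723/317 = -59236923/317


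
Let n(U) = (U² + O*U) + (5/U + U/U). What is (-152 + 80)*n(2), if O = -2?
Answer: -252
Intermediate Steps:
n(U) = 1 + U² - 2*U + 5/U (n(U) = (U² - 2*U) + (5/U + U/U) = (U² - 2*U) + (5/U + 1) = (U² - 2*U) + (1 + 5/U) = 1 + U² - 2*U + 5/U)
(-152 + 80)*n(2) = (-152 + 80)*(1 + 2² - 2*2 + 5/2) = -72*(1 + 4 - 4 + 5*(½)) = -72*(1 + 4 - 4 + 5/2) = -72*7/2 = -252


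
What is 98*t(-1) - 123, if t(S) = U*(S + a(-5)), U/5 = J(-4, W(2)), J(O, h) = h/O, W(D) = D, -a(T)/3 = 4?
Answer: 3062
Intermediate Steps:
a(T) = -12 (a(T) = -3*4 = -12)
U = -5/2 (U = 5*(2/(-4)) = 5*(2*(-1/4)) = 5*(-1/2) = -5/2 ≈ -2.5000)
t(S) = 30 - 5*S/2 (t(S) = -5*(S - 12)/2 = -5*(-12 + S)/2 = 30 - 5*S/2)
98*t(-1) - 123 = 98*(30 - 5/2*(-1)) - 123 = 98*(30 + 5/2) - 123 = 98*(65/2) - 123 = 3185 - 123 = 3062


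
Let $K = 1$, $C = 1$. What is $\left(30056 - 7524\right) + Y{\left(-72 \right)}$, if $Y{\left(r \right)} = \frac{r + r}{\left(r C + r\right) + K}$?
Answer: $\frac{3222220}{143} \approx 22533.0$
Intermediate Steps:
$Y{\left(r \right)} = \frac{2 r}{1 + 2 r}$ ($Y{\left(r \right)} = \frac{r + r}{\left(r 1 + r\right) + 1} = \frac{2 r}{\left(r + r\right) + 1} = \frac{2 r}{2 r + 1} = \frac{2 r}{1 + 2 r}$)
$\left(30056 - 7524\right) + Y{\left(-72 \right)} = \left(30056 - 7524\right) + 2 \left(-72\right) \frac{1}{1 + 2 \left(-72\right)} = 22532 + 2 \left(-72\right) \frac{1}{1 - 144} = 22532 + 2 \left(-72\right) \frac{1}{-143} = 22532 + 2 \left(-72\right) \left(- \frac{1}{143}\right) = 22532 + \frac{144}{143} = \frac{3222220}{143}$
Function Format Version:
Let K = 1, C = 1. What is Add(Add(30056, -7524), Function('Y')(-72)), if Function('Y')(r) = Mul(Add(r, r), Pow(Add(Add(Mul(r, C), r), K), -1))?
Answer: Rational(3222220, 143) ≈ 22533.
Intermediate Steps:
Function('Y')(r) = Mul(2, r, Pow(Add(1, Mul(2, r)), -1)) (Function('Y')(r) = Mul(Add(r, r), Pow(Add(Add(Mul(r, 1), r), 1), -1)) = Mul(Mul(2, r), Pow(Add(Add(r, r), 1), -1)) = Mul(Mul(2, r), Pow(Add(Mul(2, r), 1), -1)) = Mul(Mul(2, r), Pow(Add(1, Mul(2, r)), -1)) = Mul(2, r, Pow(Add(1, Mul(2, r)), -1)))
Add(Add(30056, -7524), Function('Y')(-72)) = Add(Add(30056, -7524), Mul(2, -72, Pow(Add(1, Mul(2, -72)), -1))) = Add(22532, Mul(2, -72, Pow(Add(1, -144), -1))) = Add(22532, Mul(2, -72, Pow(-143, -1))) = Add(22532, Mul(2, -72, Rational(-1, 143))) = Add(22532, Rational(144, 143)) = Rational(3222220, 143)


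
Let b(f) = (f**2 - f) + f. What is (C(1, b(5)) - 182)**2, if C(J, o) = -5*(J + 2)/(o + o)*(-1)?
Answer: 3301489/100 ≈ 33015.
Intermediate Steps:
b(f) = f**2
C(J, o) = 5*(2 + J)/(2*o) (C(J, o) = -5*(2 + J)/(2*o)*(-1) = 5*(2 + J)/(2*o))
(C(1, b(5)) - 182)**2 = (5*(2 + 1)/(2*(5**2)) - 182)**2 = ((5/2)*3/25 - 182)**2 = ((5/2)*(1/25)*3 - 182)**2 = (3/10 - 182)**2 = (-1817/10)**2 = 3301489/100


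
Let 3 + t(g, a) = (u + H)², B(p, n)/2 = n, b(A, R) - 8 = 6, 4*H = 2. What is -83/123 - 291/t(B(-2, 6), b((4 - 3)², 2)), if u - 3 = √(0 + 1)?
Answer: -49633/2829 ≈ -17.544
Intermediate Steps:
H = ½ (H = (¼)*2 = ½ ≈ 0.50000)
b(A, R) = 14 (b(A, R) = 8 + 6 = 14)
B(p, n) = 2*n
u = 4 (u = 3 + √(0 + 1) = 3 + √1 = 3 + 1 = 4)
t(g, a) = 69/4 (t(g, a) = -3 + (4 + ½)² = -3 + (9/2)² = -3 + 81/4 = 69/4)
-83/123 - 291/t(B(-2, 6), b((4 - 3)², 2)) = -83/123 - 291/69/4 = -83*1/123 - 291*4/69 = -83/123 - 388/23 = -49633/2829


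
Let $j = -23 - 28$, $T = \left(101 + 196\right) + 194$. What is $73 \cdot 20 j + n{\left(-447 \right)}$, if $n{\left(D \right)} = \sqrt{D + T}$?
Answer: $-74460 + 2 \sqrt{11} \approx -74453.0$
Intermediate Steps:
$T = 491$ ($T = 297 + 194 = 491$)
$n{\left(D \right)} = \sqrt{491 + D}$ ($n{\left(D \right)} = \sqrt{D + 491} = \sqrt{491 + D}$)
$j = -51$ ($j = -23 - 28 = -51$)
$73 \cdot 20 j + n{\left(-447 \right)} = 73 \cdot 20 \left(-51\right) + \sqrt{491 - 447} = 1460 \left(-51\right) + \sqrt{44} = -74460 + 2 \sqrt{11}$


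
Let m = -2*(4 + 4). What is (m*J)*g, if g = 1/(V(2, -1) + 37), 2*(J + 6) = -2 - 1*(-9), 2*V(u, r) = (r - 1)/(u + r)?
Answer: 10/9 ≈ 1.1111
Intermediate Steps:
V(u, r) = (-1 + r)/(2*(r + u)) (V(u, r) = ((r - 1)/(u + r))/2 = ((-1 + r)/(r + u))/2 = (-1 + r)/(2*(r + u)))
m = -16 (m = -2*8 = -16)
J = -5/2 (J = -6 + (-2 - 1*(-9))/2 = -6 + (-2 + 9)/2 = -6 + (1/2)*7 = -6 + 7/2 = -5/2 ≈ -2.5000)
g = 1/36 (g = 1/((-1 - 1)/(2*(-1 + 2)) + 37) = 1/((1/2)*(-2)/1 + 37) = 1/((1/2)*1*(-2) + 37) = 1/(-1 + 37) = 1/36 ≈ 0.027778)
(m*J)*g = -16*(-5/2)*(1/36) = 40*(1/36) = 10/9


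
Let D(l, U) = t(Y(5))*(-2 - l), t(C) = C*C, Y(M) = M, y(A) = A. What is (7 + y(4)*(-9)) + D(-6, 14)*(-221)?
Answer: -22129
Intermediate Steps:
t(C) = C²
D(l, U) = -50 - 25*l (D(l, U) = 5²*(-2 - l) = 25*(-2 - l) = -50 - 25*l)
(7 + y(4)*(-9)) + D(-6, 14)*(-221) = (7 + 4*(-9)) + (-50 - 25*(-6))*(-221) = (7 - 36) + (-50 + 150)*(-221) = -29 + 100*(-221) = -29 - 22100 = -22129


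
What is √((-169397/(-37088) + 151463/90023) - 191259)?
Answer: I*√35809794425502228394/13683496 ≈ 437.32*I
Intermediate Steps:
√((-169397/(-37088) + 151463/90023) - 191259) = √((-169397*(-1/37088) + 151463*(1/90023)) - 191259) = √((2777/608 + 151463/90023) - 191259) = √(342083375/54733984 - 191259) = √(-10468024962481/54733984) = I*√35809794425502228394/13683496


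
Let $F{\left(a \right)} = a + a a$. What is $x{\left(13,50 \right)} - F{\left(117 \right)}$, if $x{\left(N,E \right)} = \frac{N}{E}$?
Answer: $- \frac{690287}{50} \approx -13806.0$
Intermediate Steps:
$F{\left(a \right)} = a + a^{2}$
$x{\left(13,50 \right)} - F{\left(117 \right)} = \frac{13}{50} - 117 \left(1 + 117\right) = 13 \cdot \frac{1}{50} - 117 \cdot 118 = \frac{13}{50} - 13806 = - \frac{690287}{50}$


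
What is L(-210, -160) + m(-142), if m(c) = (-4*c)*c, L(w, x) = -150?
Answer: -80806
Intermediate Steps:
m(c) = -4*c²
L(-210, -160) + m(-142) = -150 - 4*(-142)² = -150 - 4*20164 = -150 - 80656 = -80806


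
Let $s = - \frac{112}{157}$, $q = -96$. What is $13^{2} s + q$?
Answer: $- \frac{34000}{157} \approx -216.56$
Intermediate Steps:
$s = - \frac{112}{157}$ ($s = \left(-112\right) \frac{1}{157} = - \frac{112}{157} \approx -0.71338$)
$13^{2} s + q = 13^{2} \left(- \frac{112}{157}\right) - 96 = 169 \left(- \frac{112}{157}\right) - 96 = - \frac{18928}{157} - 96 = - \frac{34000}{157}$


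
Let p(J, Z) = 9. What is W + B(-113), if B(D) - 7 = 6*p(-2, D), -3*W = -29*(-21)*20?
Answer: -3999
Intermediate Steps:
W = -4060 (W = -(-29*(-21))*20/3 = -203*20 = -1/3*12180 = -4060)
B(D) = 61 (B(D) = 7 + 6*9 = 7 + 54 = 61)
W + B(-113) = -4060 + 61 = -3999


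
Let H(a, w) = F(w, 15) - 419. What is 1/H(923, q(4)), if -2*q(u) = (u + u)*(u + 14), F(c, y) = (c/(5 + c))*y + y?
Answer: -67/25988 ≈ -0.0025781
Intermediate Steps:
F(c, y) = y + c*y/(5 + c) (F(c, y) = (c/(5 + c))*y + y = c*y/(5 + c) + y = y + c*y/(5 + c))
q(u) = -u*(14 + u) (q(u) = -(u + u)*(u + 14)/2 = -2*u*(14 + u)/2 = -u*(14 + u))
H(a, w) = -419 + 15*(5 + 2*w)/(5 + w) (H(a, w) = 15*(5 + 2*w)/(5 + w) - 419 = -419 + 15*(5 + 2*w)/(5 + w))
1/H(923, q(4)) = 1/((-2020 - (-389)*4*(14 + 4))/(5 - 1*4*(14 + 4))) = 1/((-2020 - (-389)*4*18)/(5 - 1*4*18)) = 1/((-2020 - 389*(-72))/(5 - 72)) = 1/((-2020 + 28008)/(-67)) = 1/(-1/67*25988) = 1/(-25988/67) = -67/25988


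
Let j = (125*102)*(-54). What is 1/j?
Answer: -1/688500 ≈ -1.4524e-6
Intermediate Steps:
j = -688500 (j = 12750*(-54) = -688500)
1/j = 1/(-688500) = -1/688500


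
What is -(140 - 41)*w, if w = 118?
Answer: -11682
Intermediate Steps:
-(140 - 41)*w = -(140 - 41)*118 = -99*118 = -1*11682 = -11682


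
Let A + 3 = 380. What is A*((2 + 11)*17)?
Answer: 83317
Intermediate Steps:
A = 377 (A = -3 + 380 = 377)
A*((2 + 11)*17) = 377*((2 + 11)*17) = 377*(13*17) = 377*221 = 83317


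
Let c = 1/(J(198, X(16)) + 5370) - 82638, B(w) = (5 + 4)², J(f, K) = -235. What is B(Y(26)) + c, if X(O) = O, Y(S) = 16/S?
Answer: -423930194/5135 ≈ -82557.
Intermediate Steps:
B(w) = 81 (B(w) = 9² = 81)
c = -424346129/5135 (c = 1/(-235 + 5370) - 82638 = 1/5135 - 82638 = -424346129/5135 ≈ -82638.)
B(Y(26)) + c = 81 - 424346129/5135 = -423930194/5135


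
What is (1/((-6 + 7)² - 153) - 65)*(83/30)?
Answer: -820123/4560 ≈ -179.85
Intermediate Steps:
(1/((-6 + 7)² - 153) - 65)*(83/30) = (1/(1² - 153) - 65)*(83*(1/30)) = (1/(1 - 153) - 65)*(83/30) = (1/(-152) - 65)*(83/30) = (-1/152 - 65)*(83/30) = -9881/152*83/30 = -820123/4560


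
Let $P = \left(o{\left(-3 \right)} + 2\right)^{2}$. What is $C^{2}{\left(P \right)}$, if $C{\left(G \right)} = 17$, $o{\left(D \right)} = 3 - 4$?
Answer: $289$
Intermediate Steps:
$o{\left(D \right)} = -1$
$P = 1$ ($P = \left(-1 + 2\right)^{2} = 1^{2} = 1$)
$C^{2}{\left(P \right)} = 17^{2} = 289$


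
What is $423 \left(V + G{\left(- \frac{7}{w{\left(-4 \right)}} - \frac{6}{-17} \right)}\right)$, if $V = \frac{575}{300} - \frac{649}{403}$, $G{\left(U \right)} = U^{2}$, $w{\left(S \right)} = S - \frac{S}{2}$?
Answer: $\frac{1492883889}{232934} \approx 6409.0$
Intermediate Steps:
$w{\left(S \right)} = \frac{S}{2}$ ($w{\left(S \right)} = S - S \frac{1}{2} = S - \frac{S}{2} = \frac{S}{2}$)
$V = \frac{1481}{4836}$ ($V = 575 \cdot \frac{1}{300} - \frac{649}{403} = \frac{23}{12} - \frac{649}{403} = \frac{1481}{4836} \approx 0.30624$)
$423 \left(V + G{\left(- \frac{7}{w{\left(-4 \right)}} - \frac{6}{-17} \right)}\right) = 423 \left(\frac{1481}{4836} + \left(- \frac{7}{\frac{1}{2} \left(-4\right)} - \frac{6}{-17}\right)^{2}\right) = 423 \left(\frac{1481}{4836} + \left(- \frac{7}{-2} - - \frac{6}{17}\right)^{2}\right) = 423 \left(\frac{1481}{4836} + \left(\left(-7\right) \left(- \frac{1}{2}\right) + \frac{6}{17}\right)^{2}\right) = 423 \left(\frac{1481}{4836} + \left(\frac{7}{2} + \frac{6}{17}\right)^{2}\right) = 423 \left(\frac{1481}{4836} + \left(\frac{131}{34}\right)^{2}\right) = 423 \left(\frac{1481}{4836} + \frac{17161}{1156}\right) = 423 \cdot \frac{10587829}{698802} = \frac{1492883889}{232934}$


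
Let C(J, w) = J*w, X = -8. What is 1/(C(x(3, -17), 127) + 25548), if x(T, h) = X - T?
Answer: 1/24151 ≈ 4.1406e-5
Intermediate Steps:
x(T, h) = -8 - T
1/(C(x(3, -17), 127) + 25548) = 1/((-8 - 1*3)*127 + 25548) = 1/((-8 - 3)*127 + 25548) = 1/(-11*127 + 25548) = 1/(-1397 + 25548) = 1/24151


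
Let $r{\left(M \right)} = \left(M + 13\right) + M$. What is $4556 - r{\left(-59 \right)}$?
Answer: $4661$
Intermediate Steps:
$r{\left(M \right)} = 13 + 2 M$ ($r{\left(M \right)} = \left(13 + M\right) + M = 13 + 2 M$)
$4556 - r{\left(-59 \right)} = 4556 - \left(13 + 2 \left(-59\right)\right) = 4556 - \left(13 - 118\right) = 4556 - -105 = 4556 + 105 = 4661$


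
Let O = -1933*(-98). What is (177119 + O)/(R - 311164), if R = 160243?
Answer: -366553/150921 ≈ -2.4288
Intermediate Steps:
O = 189434
(177119 + O)/(R - 311164) = (177119 + 189434)/(160243 - 311164) = 366553/(-150921) = 366553*(-1/150921) = -366553/150921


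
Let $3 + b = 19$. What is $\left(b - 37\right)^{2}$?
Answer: $441$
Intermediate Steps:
$b = 16$ ($b = -3 + 19 = 16$)
$\left(b - 37\right)^{2} = \left(16 - 37\right)^{2} = \left(-21\right)^{2} = 441$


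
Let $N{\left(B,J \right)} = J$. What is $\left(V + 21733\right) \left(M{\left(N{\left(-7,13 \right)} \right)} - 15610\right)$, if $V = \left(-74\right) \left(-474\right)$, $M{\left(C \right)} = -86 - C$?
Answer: $-892412581$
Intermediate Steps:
$V = 35076$
$\left(V + 21733\right) \left(M{\left(N{\left(-7,13 \right)} \right)} - 15610\right) = \left(35076 + 21733\right) \left(\left(-86 - 13\right) - 15610\right) = 56809 \left(\left(-86 - 13\right) - 15610\right) = 56809 \left(-99 - 15610\right) = 56809 \left(-15709\right) = -892412581$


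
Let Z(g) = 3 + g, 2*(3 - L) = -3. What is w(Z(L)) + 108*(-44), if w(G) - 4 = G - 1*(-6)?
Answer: -9469/2 ≈ -4734.5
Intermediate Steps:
L = 9/2 (L = 3 - ½*(-3) = 3 + 3/2 = 9/2 ≈ 4.5000)
w(G) = 10 + G (w(G) = 4 + (G - 1*(-6)) = 4 + (G + 6) = 4 + (6 + G) = 10 + G)
w(Z(L)) + 108*(-44) = (10 + (3 + 9/2)) + 108*(-44) = (10 + 15/2) - 4752 = 35/2 - 4752 = -9469/2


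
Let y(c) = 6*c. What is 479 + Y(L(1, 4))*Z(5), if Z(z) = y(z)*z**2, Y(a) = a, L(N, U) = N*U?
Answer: 3479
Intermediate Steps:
Z(z) = 6*z**3 (Z(z) = (6*z)*z**2 = 6*z**3)
479 + Y(L(1, 4))*Z(5) = 479 + (1*4)*(6*5**3) = 479 + 4*(6*125) = 479 + 4*750 = 479 + 3000 = 3479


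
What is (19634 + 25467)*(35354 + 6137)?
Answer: 1871285591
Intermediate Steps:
(19634 + 25467)*(35354 + 6137) = 45101*41491 = 1871285591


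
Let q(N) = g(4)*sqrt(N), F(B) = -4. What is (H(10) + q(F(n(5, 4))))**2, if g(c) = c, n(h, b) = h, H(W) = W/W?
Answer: -63 + 16*I ≈ -63.0 + 16.0*I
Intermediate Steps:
H(W) = 1
q(N) = 4*sqrt(N)
(H(10) + q(F(n(5, 4))))**2 = (1 + 4*sqrt(-4))**2 = (1 + 4*(2*I))**2 = (1 + 8*I)**2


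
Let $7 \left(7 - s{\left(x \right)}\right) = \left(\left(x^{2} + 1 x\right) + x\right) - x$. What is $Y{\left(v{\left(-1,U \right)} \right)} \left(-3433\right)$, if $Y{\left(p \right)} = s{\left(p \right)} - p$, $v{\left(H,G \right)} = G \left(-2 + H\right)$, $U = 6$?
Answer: $\frac{449723}{7} \approx 64246.0$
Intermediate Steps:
$s{\left(x \right)} = 7 - \frac{x}{7} - \frac{x^{2}}{7}$ ($s{\left(x \right)} = 7 - \frac{\left(\left(x^{2} + 1 x\right) + x\right) - x}{7} = 7 - \frac{\left(\left(x^{2} + x\right) + x\right) - x}{7} = 7 - \frac{\left(\left(x + x^{2}\right) + x\right) - x}{7} = 7 - \frac{\left(x^{2} + 2 x\right) - x}{7} = 7 - \frac{x + x^{2}}{7} = 7 - \left(\frac{x}{7} + \frac{x^{2}}{7}\right) = 7 - \frac{x}{7} - \frac{x^{2}}{7}$)
$Y{\left(p \right)} = 7 - \frac{8 p}{7} - \frac{p^{2}}{7}$ ($Y{\left(p \right)} = \left(7 - \frac{p}{7} - \frac{p^{2}}{7}\right) - p = 7 - \frac{8 p}{7} - \frac{p^{2}}{7}$)
$Y{\left(v{\left(-1,U \right)} \right)} \left(-3433\right) = \left(7 - \frac{8 \cdot 6 \left(-2 - 1\right)}{7} - \frac{\left(6 \left(-2 - 1\right)\right)^{2}}{7}\right) \left(-3433\right) = \left(7 - \frac{8 \cdot 6 \left(-3\right)}{7} - \frac{\left(6 \left(-3\right)\right)^{2}}{7}\right) \left(-3433\right) = \left(7 - - \frac{144}{7} - \frac{\left(-18\right)^{2}}{7}\right) \left(-3433\right) = \left(7 + \frac{144}{7} - \frac{324}{7}\right) \left(-3433\right) = \left(- \frac{131}{7}\right) \left(-3433\right) = \frac{449723}{7}$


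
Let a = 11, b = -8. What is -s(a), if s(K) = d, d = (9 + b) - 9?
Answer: 8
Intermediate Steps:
d = -8 (d = (9 - 8) - 9 = 1 - 9 = -8)
s(K) = -8
-s(a) = -1*(-8) = 8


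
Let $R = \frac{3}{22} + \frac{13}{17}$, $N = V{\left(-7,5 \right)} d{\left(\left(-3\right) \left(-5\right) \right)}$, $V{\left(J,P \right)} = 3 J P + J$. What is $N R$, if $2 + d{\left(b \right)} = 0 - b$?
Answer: $\frac{18872}{11} \approx 1715.6$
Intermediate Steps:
$V{\left(J,P \right)} = J + 3 J P$ ($V{\left(J,P \right)} = 3 J P + J = J + 3 J P$)
$d{\left(b \right)} = -2 - b$ ($d{\left(b \right)} = -2 + \left(0 - b\right) = -2 - b$)
$N = 1904$ ($N = - 7 \left(1 + 3 \cdot 5\right) \left(-2 - \left(-3\right) \left(-5\right)\right) = - 7 \left(1 + 15\right) \left(-2 - 15\right) = \left(-7\right) 16 \left(-2 - 15\right) = \left(-112\right) \left(-17\right) = 1904$)
$R = \frac{337}{374}$ ($R = 3 \cdot \frac{1}{22} + 13 \cdot \frac{1}{17} = \frac{3}{22} + \frac{13}{17} = \frac{337}{374} \approx 0.90107$)
$N R = 1904 \cdot \frac{337}{374} = \frac{18872}{11}$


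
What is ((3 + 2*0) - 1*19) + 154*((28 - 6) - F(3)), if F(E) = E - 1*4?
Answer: 3526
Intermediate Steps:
F(E) = -4 + E (F(E) = E - 4 = -4 + E)
((3 + 2*0) - 1*19) + 154*((28 - 6) - F(3)) = ((3 + 2*0) - 1*19) + 154*((28 - 6) - (-4 + 3)) = ((3 + 0) - 19) + 154*(22 - 1*(-1)) = (3 - 19) + 154*(22 + 1) = -16 + 154*23 = -16 + 3542 = 3526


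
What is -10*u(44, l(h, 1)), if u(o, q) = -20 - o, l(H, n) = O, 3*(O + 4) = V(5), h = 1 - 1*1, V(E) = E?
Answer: 640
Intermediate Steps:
h = 0 (h = 1 - 1 = 0)
O = -7/3 (O = -4 + (⅓)*5 = -4 + 5/3 = -7/3 ≈ -2.3333)
l(H, n) = -7/3
-10*u(44, l(h, 1)) = -10*(-20 - 1*44) = -10*(-20 - 44) = -10*(-64) = 640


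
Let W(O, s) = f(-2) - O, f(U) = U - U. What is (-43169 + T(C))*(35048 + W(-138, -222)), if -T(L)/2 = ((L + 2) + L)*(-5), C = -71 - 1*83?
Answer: -1626613594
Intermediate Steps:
f(U) = 0
C = -154 (C = -71 - 83 = -154)
W(O, s) = -O (W(O, s) = 0 - O = -O)
T(L) = 20 + 20*L (T(L) = -2*((L + 2) + L)*(-5) = -2*((2 + L) + L)*(-5) = -2*(2 + 2*L)*(-5) = -2*(-10 - 10*L) = 20 + 20*L)
(-43169 + T(C))*(35048 + W(-138, -222)) = (-43169 + (20 + 20*(-154)))*(35048 - 1*(-138)) = (-43169 + (20 - 3080))*(35048 + 138) = (-43169 - 3060)*35186 = -46229*35186 = -1626613594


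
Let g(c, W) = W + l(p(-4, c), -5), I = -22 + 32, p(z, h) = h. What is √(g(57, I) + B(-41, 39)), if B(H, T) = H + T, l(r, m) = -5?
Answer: √3 ≈ 1.7320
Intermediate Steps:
I = 10
g(c, W) = -5 + W (g(c, W) = W - 5 = -5 + W)
√(g(57, I) + B(-41, 39)) = √((-5 + 10) + (-41 + 39)) = √(5 - 2) = √3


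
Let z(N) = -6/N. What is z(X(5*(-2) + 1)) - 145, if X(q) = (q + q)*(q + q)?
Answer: -7831/54 ≈ -145.02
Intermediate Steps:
X(q) = 4*q² (X(q) = (2*q)*(2*q) = 4*q²)
z(X(5*(-2) + 1)) - 145 = -6*1/(4*(5*(-2) + 1)²) - 145 = -6*1/(4*(-10 + 1)²) - 145 = -6/(4*(-9)²) - 145 = -6/(4*81) - 145 = -6/324 - 145 = -6*1/324 - 145 = -1/54 - 145 = -7831/54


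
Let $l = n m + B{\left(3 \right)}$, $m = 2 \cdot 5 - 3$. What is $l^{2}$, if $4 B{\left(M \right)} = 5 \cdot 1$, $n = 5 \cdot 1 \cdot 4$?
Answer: $\frac{319225}{16} \approx 19952.0$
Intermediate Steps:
$m = 7$ ($m = 10 - 3 = 7$)
$n = 20$ ($n = 5 \cdot 4 = 20$)
$B{\left(M \right)} = \frac{5}{4}$ ($B{\left(M \right)} = \frac{5 \cdot 1}{4} = \frac{1}{4} \cdot 5 = \frac{5}{4}$)
$l = \frac{565}{4}$ ($l = 20 \cdot 7 + \frac{5}{4} = 140 + \frac{5}{4} = \frac{565}{4} \approx 141.25$)
$l^{2} = \left(\frac{565}{4}\right)^{2} = \frac{319225}{16}$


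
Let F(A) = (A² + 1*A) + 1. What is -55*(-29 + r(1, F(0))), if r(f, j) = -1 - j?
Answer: 1705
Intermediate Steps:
F(A) = 1 + A + A² (F(A) = (A² + A) + 1 = (A + A²) + 1 = 1 + A + A²)
-55*(-29 + r(1, F(0))) = -55*(-29 + (-1 - (1 + 0 + 0²))) = -55*(-29 + (-1 - (1 + 0 + 0))) = -55*(-29 + (-1 - 1*1)) = -55*(-29 + (-1 - 1)) = -55*(-29 - 2) = -55*(-31) = 1705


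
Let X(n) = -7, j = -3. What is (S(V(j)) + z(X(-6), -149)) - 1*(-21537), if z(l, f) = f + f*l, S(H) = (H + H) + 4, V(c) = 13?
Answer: 22461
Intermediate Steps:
S(H) = 4 + 2*H (S(H) = 2*H + 4 = 4 + 2*H)
(S(V(j)) + z(X(-6), -149)) - 1*(-21537) = ((4 + 2*13) - 149*(1 - 7)) - 1*(-21537) = ((4 + 26) - 149*(-6)) + 21537 = (30 + 894) + 21537 = 924 + 21537 = 22461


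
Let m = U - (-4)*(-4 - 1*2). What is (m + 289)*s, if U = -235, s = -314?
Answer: -9420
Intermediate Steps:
m = -259 (m = -235 - (-4)*(-4 - 1*2) = -235 - (-4)*(-4 - 2) = -235 - (-4)*(-6) = -235 - 1*24 = -235 - 24 = -259)
(m + 289)*s = (-259 + 289)*(-314) = 30*(-314) = -9420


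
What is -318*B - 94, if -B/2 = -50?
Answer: -31894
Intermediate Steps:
B = 100 (B = -2*(-50) = 100)
-318*B - 94 = -318*100 - 94 = -31800 - 94 = -31894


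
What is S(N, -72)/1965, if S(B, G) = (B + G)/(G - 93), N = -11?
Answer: 83/324225 ≈ 0.00025599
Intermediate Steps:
S(B, G) = (B + G)/(-93 + G)
S(N, -72)/1965 = ((-11 - 72)/(-93 - 72))/1965 = (-83/(-165))*(1/1965) = -1/165*(-83)*(1/1965) = (83/165)*(1/1965) = 83/324225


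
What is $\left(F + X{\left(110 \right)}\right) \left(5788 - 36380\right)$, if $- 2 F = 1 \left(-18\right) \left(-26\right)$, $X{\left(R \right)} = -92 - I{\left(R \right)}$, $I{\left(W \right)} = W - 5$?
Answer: $13185152$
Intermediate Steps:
$I{\left(W \right)} = -5 + W$ ($I{\left(W \right)} = W - 5 = -5 + W$)
$X{\left(R \right)} = -87 - R$ ($X{\left(R \right)} = -92 - \left(-5 + R\right) = -87 - R$)
$F = -234$ ($F = - \frac{1 \left(-18\right) \left(-26\right)}{2} = - \frac{\left(-18\right) \left(-26\right)}{2} = \left(- \frac{1}{2}\right) 468 = -234$)
$\left(F + X{\left(110 \right)}\right) \left(5788 - 36380\right) = \left(-234 - 197\right) \left(5788 - 36380\right) = \left(-234 - 197\right) \left(-30592\right) = \left(-431\right) \left(-30592\right) = 13185152$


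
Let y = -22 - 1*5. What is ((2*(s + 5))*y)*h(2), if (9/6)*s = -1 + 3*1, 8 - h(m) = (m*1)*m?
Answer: -1368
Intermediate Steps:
h(m) = 8 - m² (h(m) = 8 - m*1*m = 8 - m*m = 8 - m²)
s = 4/3 (s = 2*(-1 + 3*1)/3 = 2*(-1 + 3)/3 = (⅔)*2 = 4/3 ≈ 1.3333)
y = -27 (y = -22 - 5 = -27)
((2*(s + 5))*y)*h(2) = ((2*(4/3 + 5))*(-27))*(8 - 1*2²) = ((2*(19/3))*(-27))*(8 - 1*4) = ((38/3)*(-27))*(8 - 4) = -342*4 = -1368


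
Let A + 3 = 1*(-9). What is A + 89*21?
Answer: 1857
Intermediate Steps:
A = -12 (A = -3 + 1*(-9) = -3 - 9 = -12)
A + 89*21 = -12 + 89*21 = -12 + 1869 = 1857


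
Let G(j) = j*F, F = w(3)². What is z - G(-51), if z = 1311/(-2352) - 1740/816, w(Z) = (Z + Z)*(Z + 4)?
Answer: 1199004343/13328 ≈ 89961.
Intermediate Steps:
w(Z) = 2*Z*(4 + Z) (w(Z) = (2*Z)*(4 + Z) = 2*Z*(4 + Z))
F = 1764 (F = (2*3*(4 + 3))² = (2*3*7)² = 42² = 1764)
z = -35849/13328 (z = 1311*(-1/2352) - 1740*1/816 = -437/784 - 145/68 = -35849/13328 ≈ -2.6898)
G(j) = 1764*j (G(j) = j*1764 = 1764*j)
z - G(-51) = -35849/13328 - 1764*(-51) = -35849/13328 - 1*(-89964) = -35849/13328 + 89964 = 1199004343/13328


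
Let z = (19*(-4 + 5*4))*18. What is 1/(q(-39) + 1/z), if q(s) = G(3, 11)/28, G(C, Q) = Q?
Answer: 38304/15055 ≈ 2.5443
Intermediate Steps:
q(s) = 11/28
z = 5472 (z = (19*(-4 + 20))*18 = (19*16)*18 = 304*18 = 5472)
1/(q(-39) + 1/z) = 1/(11/28 + 1/5472) = 1/(15055/38304) = 38304/15055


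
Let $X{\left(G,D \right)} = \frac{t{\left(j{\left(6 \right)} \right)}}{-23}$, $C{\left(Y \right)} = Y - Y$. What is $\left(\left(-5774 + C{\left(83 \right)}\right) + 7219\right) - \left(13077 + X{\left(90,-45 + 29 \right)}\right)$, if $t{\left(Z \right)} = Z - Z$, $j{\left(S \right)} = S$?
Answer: $-11632$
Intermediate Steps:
$C{\left(Y \right)} = 0$
$t{\left(Z \right)} = 0$
$X{\left(G,D \right)} = 0$ ($X{\left(G,D \right)} = \frac{0}{-23} = 0 \left(- \frac{1}{23}\right) = 0$)
$\left(\left(-5774 + C{\left(83 \right)}\right) + 7219\right) - \left(13077 + X{\left(90,-45 + 29 \right)}\right) = \left(\left(-5774 + 0\right) + 7219\right) - 13077 = \left(-5774 + 7219\right) + \left(-13077 + 0\right) = 1445 - 13077 = -11632$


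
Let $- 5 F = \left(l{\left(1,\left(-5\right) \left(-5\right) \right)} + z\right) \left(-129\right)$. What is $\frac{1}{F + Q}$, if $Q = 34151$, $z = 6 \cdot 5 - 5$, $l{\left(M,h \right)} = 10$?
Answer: $\frac{1}{35054} \approx 2.8527 \cdot 10^{-5}$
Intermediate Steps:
$z = 25$ ($z = 30 - 5 = 25$)
$F = 903$ ($F = - \frac{\left(10 + 25\right) \left(-129\right)}{5} = - \frac{35 \left(-129\right)}{5} = \left(- \frac{1}{5}\right) \left(-4515\right) = 903$)
$\frac{1}{F + Q} = \frac{1}{903 + 34151} = \frac{1}{35054}$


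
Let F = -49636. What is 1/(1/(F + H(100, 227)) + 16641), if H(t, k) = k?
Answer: 49409/822215168 ≈ 6.0093e-5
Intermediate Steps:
1/(1/(F + H(100, 227)) + 16641) = 1/(1/(-49636 + 227) + 16641) = 1/(1/(-49409) + 16641) = 1/(-1/49409 + 16641) = 1/(822215168/49409) = 49409/822215168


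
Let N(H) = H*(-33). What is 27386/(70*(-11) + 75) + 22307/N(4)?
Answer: -19118317/91740 ≈ -208.40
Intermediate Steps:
N(H) = -33*H
27386/(70*(-11) + 75) + 22307/N(4) = 27386/(70*(-11) + 75) + 22307/((-33*4)) = 27386/(-770 + 75) + 22307/(-132) = 27386/(-695) + 22307*(-1/132) = 27386*(-1/695) - 22307/132 = -27386/695 - 22307/132 = -19118317/91740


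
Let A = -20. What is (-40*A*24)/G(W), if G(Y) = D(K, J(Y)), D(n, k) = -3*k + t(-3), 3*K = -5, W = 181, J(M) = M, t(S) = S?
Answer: -3200/91 ≈ -35.165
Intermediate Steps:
K = -5/3 (K = (⅓)*(-5) = -5/3 ≈ -1.6667)
D(n, k) = -3 - 3*k (D(n, k) = -3*k - 3 = -3 - 3*k)
G(Y) = -3 - 3*Y
(-40*A*24)/G(W) = (-40*(-20)*24)/(-3 - 3*181) = (800*24)/(-3 - 543) = 19200/(-546) = 19200*(-1/546) = -3200/91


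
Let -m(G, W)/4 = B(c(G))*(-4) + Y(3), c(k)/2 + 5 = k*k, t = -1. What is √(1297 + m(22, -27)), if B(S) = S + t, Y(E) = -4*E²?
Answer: √16753 ≈ 129.43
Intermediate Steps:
c(k) = -10 + 2*k² (c(k) = -10 + 2*(k*k) = -10 + 2*k²)
B(S) = -1 + S (B(S) = S - 1 = -1 + S)
m(G, W) = -32 + 32*G² (m(G, W) = -4*((-1 + (-10 + 2*G²))*(-4) - 4*3²) = -4*((-11 + 2*G²)*(-4) - 4*9) = -4*((44 - 8*G²) - 36) = -4*(8 - 8*G²) = -32 + 32*G²)
√(1297 + m(22, -27)) = √(1297 + (-32 + 32*22²)) = √(1297 + (-32 + 32*484)) = √(1297 + (-32 + 15488)) = √(1297 + 15456) = √16753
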